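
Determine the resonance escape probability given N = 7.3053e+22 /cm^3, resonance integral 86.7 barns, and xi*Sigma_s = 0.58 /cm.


p = exp(-N * I * 1e-24 / (xi*Sigma_s))
p = exp(-7.3053e+22 * 86.7 * 1e-24 / 0.58)
p = 1.8090e-05

1.8090e-05


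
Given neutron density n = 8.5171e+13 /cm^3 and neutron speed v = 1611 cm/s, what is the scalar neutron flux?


phi = n * v
phi = 8.5171e+13 * 1611
phi = 1.3721e+17 /cm^2/s

1.3721e+17


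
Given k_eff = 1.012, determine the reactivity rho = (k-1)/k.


rho = (k_eff - 1) / k_eff
rho = (1.012 - 1) / 1.012
rho = 0.011858

0.011858


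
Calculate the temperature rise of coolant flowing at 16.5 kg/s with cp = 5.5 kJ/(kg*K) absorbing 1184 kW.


dT = Q / (m_dot * cp)
dT = 1184 / (16.5 * 5.5)
dT = 13.047 C

13.047


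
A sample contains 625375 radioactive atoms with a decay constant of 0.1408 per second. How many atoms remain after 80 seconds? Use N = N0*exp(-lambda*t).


N = N0 * exp(-lambda * t)
N = 625375 * exp(-0.1408 * 80)
N = 8.0214

8.0214


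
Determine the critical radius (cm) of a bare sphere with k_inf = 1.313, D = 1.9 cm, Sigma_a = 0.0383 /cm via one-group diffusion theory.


L^2 = D / Sigma_a = 1.9 / 0.0383 = 49.60836 cm^2
B_m^2 = (k_inf - 1) / L^2 = (1.313 - 1) / 49.60836 = 0.006309420 /cm^2
For a bare sphere: B_g = pi/R, so R_c = pi / sqrt(B_m^2)
R_c = pi / sqrt(0.006309420) = 39.551 cm

39.551


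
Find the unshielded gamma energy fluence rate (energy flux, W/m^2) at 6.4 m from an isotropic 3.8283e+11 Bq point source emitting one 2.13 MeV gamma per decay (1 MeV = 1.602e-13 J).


psi = A * E * 1.602e-13 / (4*pi*r^2)
psi = 3.8283e+11 * 2.13 * 1.602e-13 / (4*pi*6.4^2)
psi = 2.5379e-04 W/m^2

2.5379e-04


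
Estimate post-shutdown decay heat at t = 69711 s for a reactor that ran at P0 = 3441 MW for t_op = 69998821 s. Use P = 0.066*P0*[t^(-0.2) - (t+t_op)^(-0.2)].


P/P0 = 0.066 * [t^(-0.2) - (t + t_op)^(-0.2)]
P/P0 = 0.066 * [69711^(-0.2) - (69711 + 69998821)^(-0.2)]
P/P0 = 0.066 * [0.1074830 - 0.02697090] = 0.005313799
P = 3441 * 0.005313799 = 18.285 MW

18.285


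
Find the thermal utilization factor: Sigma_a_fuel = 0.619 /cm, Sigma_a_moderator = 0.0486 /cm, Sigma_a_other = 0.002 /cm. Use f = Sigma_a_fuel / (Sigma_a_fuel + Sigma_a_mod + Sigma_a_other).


f = Sigma_a_fuel / (Sigma_a_fuel + Sigma_a_mod + Sigma_a_other)
f = 0.619 / (0.619 + 0.0486 + 0.002)
f = 0.92443

0.92443


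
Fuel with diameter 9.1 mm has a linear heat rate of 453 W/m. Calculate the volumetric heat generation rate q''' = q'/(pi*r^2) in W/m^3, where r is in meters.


r = D / 2 / 1000 = 9.1 / 2 / 1000 = 0.00455 m
q''' = q' / (pi * r^2)
q''' = 453 / (pi * 0.00455^2)
q''' = 6.9651e+06 W/m^3

6.9651e+06


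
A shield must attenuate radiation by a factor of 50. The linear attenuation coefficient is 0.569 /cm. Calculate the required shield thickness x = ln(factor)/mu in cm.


x = ln(factor) / mu
x = ln(50) / 0.569
x = 6.8753 cm

6.8753


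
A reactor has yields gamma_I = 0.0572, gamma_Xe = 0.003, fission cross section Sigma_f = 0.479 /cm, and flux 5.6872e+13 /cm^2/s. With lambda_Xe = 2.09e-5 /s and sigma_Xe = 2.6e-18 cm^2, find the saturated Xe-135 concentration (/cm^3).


Xe_eq = (gamma_I + gamma_Xe) * Sigma_f * phi / (lambda_Xe + sigma_Xe * phi)
Numerator = (0.0572 + 0.003) * 0.479 * 5.6872e+13 = 1.639950e+12
Denominator = 2.09e-5 + 2.6e-18 * 5.6872e+13 = 1.687672e-04
Xe_eq = 1.639950e+12 / 1.687672e-04 = 9.7172e+15 /cm^3

9.7172e+15


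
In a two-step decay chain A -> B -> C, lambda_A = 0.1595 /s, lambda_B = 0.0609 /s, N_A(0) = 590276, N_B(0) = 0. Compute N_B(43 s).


N_B(t) = lambda_A * N_A0 / (lambda_B - lambda_A) * [exp(-lambda_A*t) - exp(-lambda_B*t)]
exp(-0.1595*43) = 0.001050488; exp(-0.0609*43) = 0.07289757
N_B = 0.1595 * 590276 / (0.0609 - 0.1595) * (0.001050488 - 0.07289757)
N_B = 68604

68604


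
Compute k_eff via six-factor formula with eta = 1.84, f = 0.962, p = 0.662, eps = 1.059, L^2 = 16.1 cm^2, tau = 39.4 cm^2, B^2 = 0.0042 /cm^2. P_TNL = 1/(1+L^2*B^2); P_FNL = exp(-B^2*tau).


k_inf = eta*f*p*eps = 1.84*0.962*0.662*1.059 = 1.240929
P_TNL = 1/(1 + L^2*B^2) = 1/(1 + 16.1*0.0042) = 0.9366629
P_FNL = exp(-B^2*tau) = exp(-0.0042*39.4) = 0.8474868
k_eff = k_inf * P_TNL * P_FNL = 1.240929 * 0.9366629 * 0.8474868
k_eff = 0.98506

0.98506


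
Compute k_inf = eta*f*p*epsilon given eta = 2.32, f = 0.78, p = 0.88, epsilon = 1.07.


k_inf = eta * f * p * epsilon
k_inf = 2.32 * 0.78 * 0.88 * 1.07
k_inf = 1.7039

1.7039


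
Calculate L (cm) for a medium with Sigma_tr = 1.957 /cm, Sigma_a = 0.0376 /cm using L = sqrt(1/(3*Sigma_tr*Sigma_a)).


D = 1 / (3 * Sigma_tr) = 1 / (3 * 1.957) = 0.1703287 cm
L = sqrt(D / Sigma_a)
L = sqrt(0.1703287 / 0.0376)
L = 2.1284 cm

2.1284


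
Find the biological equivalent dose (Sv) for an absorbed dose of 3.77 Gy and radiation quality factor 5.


H = D * Q
H = 3.77 * 5
H = 18.850 Sv

18.850


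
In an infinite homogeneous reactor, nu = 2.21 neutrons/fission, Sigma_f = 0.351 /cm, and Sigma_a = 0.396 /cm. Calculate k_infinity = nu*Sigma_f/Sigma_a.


k_inf = nu * Sigma_f / Sigma_a
k_inf = 2.21 * 0.351 / 0.396
k_inf = 1.9589

1.9589


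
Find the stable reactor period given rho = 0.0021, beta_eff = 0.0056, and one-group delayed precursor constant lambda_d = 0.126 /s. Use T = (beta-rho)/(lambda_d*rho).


T = (beta - rho) / (lambda_d * rho)
T = (0.0056 - 0.0021) / (0.126 * 0.0021)
T = 13.228 s

13.228


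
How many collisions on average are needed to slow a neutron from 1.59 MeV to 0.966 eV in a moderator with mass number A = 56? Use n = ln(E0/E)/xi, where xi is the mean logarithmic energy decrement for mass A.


xi = 1 + (A-1)^2/(2A)*ln((A-1)/(A+1)) = 0.03529286 (for A = 56)
n = ln(E0/E) / xi
n = ln(1.59e6 / 0.966) / 0.03529286
n = ln(1.645963e+06) / 0.03529286 = 405.57

405.57


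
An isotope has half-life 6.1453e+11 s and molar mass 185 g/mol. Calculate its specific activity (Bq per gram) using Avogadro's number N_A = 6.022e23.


lambda = ln(2) / t_half = ln(2) / 6.1453e+11 = 1.127931e-12 /s
SA = lambda * N_A / M
SA = 1.127931e-12 * 6.022e23 / 185
SA = 3.6716e+09 Bq/g

3.6716e+09


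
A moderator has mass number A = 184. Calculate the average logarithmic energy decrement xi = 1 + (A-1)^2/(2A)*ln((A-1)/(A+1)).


xi = 1 + (A-1)^2/(2A) * ln((A-1)/(A+1))
xi = 1 + (184-1)^2/(2*184) * ln((184-1)/(184 +1))
xi = 0.010830

0.010830


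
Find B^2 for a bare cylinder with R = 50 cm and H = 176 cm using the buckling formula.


B^2 = (2.405/R)^2 + (pi/H)^2
B^2 = (2.405/50)^2 + (pi/176)^2
B^2 = 0.0026322 /cm^2

0.0026322


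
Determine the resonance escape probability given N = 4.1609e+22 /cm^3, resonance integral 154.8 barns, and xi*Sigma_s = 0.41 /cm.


p = exp(-N * I * 1e-24 / (xi*Sigma_s))
p = exp(-4.1609e+22 * 154.8 * 1e-24 / 0.41)
p = 1.5040e-07

1.5040e-07


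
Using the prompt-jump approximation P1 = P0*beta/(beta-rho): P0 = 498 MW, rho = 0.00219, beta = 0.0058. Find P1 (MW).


P1/P0 = beta / (beta - rho)
P1/P0 = 0.0058 / (0.0058 - 0.00219) = 1.606648
P1 = 498 * 1.606648 = 800.11 MW

800.11


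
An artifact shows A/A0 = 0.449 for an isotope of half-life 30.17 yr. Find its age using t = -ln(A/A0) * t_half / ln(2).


lambda = ln(2) / t_half = ln(2) / 30.17 = 0.02297472 /yr
t = -ln(A/A0) / lambda
t = -ln(0.449) / 0.02297472
t = 34.853 yr

34.853


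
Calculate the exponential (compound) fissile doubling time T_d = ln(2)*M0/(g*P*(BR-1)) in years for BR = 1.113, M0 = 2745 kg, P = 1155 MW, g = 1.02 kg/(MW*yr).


Breeding gain G = BR - 1 = 1.113 - 1 = 0.113
Fissile production rate = g * P * G = 1.02 * 1155 * 0.113 = 133.1253 kg/yr
T_d = ln(2) * M0 / (g * P * G)
T_d = ln(2) * 2745 / 133.1253 = 14.292 yr

14.292


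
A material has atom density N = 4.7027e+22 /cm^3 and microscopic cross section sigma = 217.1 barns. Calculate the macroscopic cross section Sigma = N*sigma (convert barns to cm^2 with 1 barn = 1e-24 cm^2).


Sigma = N * sigma_barns * 1e-24
Sigma = 4.7027e+22 * 217.1 * 1e-24
Sigma = 10.210 /cm

10.210


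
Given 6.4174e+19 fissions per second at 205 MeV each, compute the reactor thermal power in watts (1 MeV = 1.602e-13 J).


P = fission_rate * E_MeV * 1.602e-13
P = 6.4174e+19 * 205 * 1.602e-13
P = 2.1075e+09 W

2.1075e+09


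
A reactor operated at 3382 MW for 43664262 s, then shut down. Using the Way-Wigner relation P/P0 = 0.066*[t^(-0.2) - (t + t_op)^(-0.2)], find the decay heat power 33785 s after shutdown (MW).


P/P0 = 0.066 * [t^(-0.2) - (t + t_op)^(-0.2)]
P/P0 = 0.066 * [33785^(-0.2) - (33785 + 43664262)^(-0.2)]
P/P0 = 0.066 * [0.1242382 - 0.02964201] = 0.006243349
P = 3382 * 0.006243349 = 21.115 MW

21.115


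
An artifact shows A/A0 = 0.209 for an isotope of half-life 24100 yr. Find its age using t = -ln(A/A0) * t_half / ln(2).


lambda = ln(2) / t_half = ln(2) / 24100 = 2.876129e-05 /yr
t = -ln(A/A0) / lambda
t = -ln(0.209) / 2.876129e-05
t = 54428 yr

54428


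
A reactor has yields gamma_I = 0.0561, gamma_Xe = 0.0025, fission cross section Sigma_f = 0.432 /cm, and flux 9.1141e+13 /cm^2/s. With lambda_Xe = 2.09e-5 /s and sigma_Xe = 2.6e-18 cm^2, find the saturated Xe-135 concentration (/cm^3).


Xe_eq = (gamma_I + gamma_Xe) * Sigma_f * phi / (lambda_Xe + sigma_Xe * phi)
Numerator = (0.0561 + 0.0025) * 0.432 * 9.1141e+13 = 2.307253e+12
Denominator = 2.09e-5 + 2.6e-18 * 9.1141e+13 = 2.578666e-04
Xe_eq = 2.307253e+12 / 2.578666e-04 = 8.9475e+15 /cm^3

8.9475e+15


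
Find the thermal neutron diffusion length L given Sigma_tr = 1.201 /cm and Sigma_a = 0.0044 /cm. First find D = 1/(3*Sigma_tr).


D = 1 / (3 * Sigma_tr) = 1 / (3 * 1.201) = 0.2775465 cm
L = sqrt(D / Sigma_a)
L = sqrt(0.2775465 / 0.0044)
L = 7.9422 cm

7.9422


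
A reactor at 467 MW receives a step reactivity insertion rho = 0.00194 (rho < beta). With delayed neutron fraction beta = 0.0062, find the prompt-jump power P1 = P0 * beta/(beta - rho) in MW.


P1/P0 = beta / (beta - rho)
P1/P0 = 0.0062 / (0.0062 - 0.00194) = 1.455399
P1 = 467 * 1.455399 = 679.67 MW

679.67


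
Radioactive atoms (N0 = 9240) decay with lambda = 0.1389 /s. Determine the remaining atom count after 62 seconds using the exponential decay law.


N = N0 * exp(-lambda * t)
N = 9240 * exp(-0.1389 * 62)
N = 1.6812

1.6812


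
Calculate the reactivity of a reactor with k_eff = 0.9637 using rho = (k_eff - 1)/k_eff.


rho = (k_eff - 1) / k_eff
rho = (0.9637 - 1) / 0.9637
rho = -0.037667

-0.037667


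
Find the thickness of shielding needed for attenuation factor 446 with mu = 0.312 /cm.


x = ln(factor) / mu
x = ln(446) / 0.312
x = 19.552 cm

19.552


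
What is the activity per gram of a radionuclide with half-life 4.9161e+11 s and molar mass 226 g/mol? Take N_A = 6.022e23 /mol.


lambda = ln(2) / t_half = ln(2) / 4.9161e+11 = 1.409953e-12 /s
SA = lambda * N_A / M
SA = 1.409953e-12 * 6.022e23 / 226
SA = 3.7570e+09 Bq/g

3.7570e+09


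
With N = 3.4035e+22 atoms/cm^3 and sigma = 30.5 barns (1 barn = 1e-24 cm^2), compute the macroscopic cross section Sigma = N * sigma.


Sigma = N * sigma_barns * 1e-24
Sigma = 3.4035e+22 * 30.5 * 1e-24
Sigma = 1.0381 /cm

1.0381


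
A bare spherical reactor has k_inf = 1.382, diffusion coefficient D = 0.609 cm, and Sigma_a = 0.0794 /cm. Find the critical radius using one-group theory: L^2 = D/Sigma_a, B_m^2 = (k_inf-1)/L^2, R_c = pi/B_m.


L^2 = D / Sigma_a = 0.609 / 0.0794 = 7.670025 cm^2
B_m^2 = (k_inf - 1) / L^2 = (1.382 - 1) / 7.670025 = 0.04980427 /cm^2
For a bare sphere: B_g = pi/R, so R_c = pi / sqrt(B_m^2)
R_c = pi / sqrt(0.04980427) = 14.077 cm

14.077


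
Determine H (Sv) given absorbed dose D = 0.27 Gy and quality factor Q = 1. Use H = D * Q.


H = D * Q
H = 0.27 * 1
H = 0.27000 Sv

0.27000


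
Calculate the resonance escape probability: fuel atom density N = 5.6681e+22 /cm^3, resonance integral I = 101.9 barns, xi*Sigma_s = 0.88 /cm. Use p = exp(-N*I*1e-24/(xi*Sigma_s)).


p = exp(-N * I * 1e-24 / (xi*Sigma_s))
p = exp(-5.6681e+22 * 101.9 * 1e-24 / 0.88)
p = 0.0014111

0.0014111


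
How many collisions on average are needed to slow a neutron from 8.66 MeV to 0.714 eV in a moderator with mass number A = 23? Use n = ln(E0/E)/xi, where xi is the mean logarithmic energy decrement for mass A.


xi = 1 + (A-1)^2/(2A)*ln((A-1)/(A+1)) = 0.08448899 (for A = 23)
n = ln(E0/E) / xi
n = ln(8.66e6 / 0.714) / 0.08448899
n = ln(1.212885e+07) / 0.08448899 = 193.06

193.06


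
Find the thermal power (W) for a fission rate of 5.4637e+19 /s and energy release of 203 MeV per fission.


P = fission_rate * E_MeV * 1.602e-13
P = 5.4637e+19 * 203 * 1.602e-13
P = 1.7768e+09 W

1.7768e+09


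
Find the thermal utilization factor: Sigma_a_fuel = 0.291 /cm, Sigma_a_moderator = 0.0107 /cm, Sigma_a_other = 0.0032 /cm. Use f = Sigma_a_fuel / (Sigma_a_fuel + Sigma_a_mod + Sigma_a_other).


f = Sigma_a_fuel / (Sigma_a_fuel + Sigma_a_mod + Sigma_a_other)
f = 0.291 / (0.291 + 0.0107 + 0.0032)
f = 0.95441

0.95441


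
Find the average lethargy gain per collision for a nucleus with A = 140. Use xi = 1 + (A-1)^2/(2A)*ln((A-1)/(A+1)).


xi = 1 + (A-1)^2/(2A) * ln((A-1)/(A+1))
xi = 1 + (140-1)^2/(2*140) * ln((140-1)/(140 +1))
xi = 0.014218

0.014218


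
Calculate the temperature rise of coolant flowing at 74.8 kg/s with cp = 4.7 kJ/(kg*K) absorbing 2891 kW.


dT = Q / (m_dot * cp)
dT = 2891 / (74.8 * 4.7)
dT = 8.2233 C

8.2233


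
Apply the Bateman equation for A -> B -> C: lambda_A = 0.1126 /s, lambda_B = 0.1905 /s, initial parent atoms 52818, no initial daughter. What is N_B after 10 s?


N_B(t) = lambda_A * N_A0 / (lambda_B - lambda_A) * [exp(-lambda_A*t) - exp(-lambda_B*t)]
exp(-0.1126*10) = 0.3243280; exp(-0.1905*10) = 0.1488226
N_B = 0.1126 * 52818 / (0.1905 - 0.1126) * (0.3243280 - 0.1488226)
N_B = 13399

13399


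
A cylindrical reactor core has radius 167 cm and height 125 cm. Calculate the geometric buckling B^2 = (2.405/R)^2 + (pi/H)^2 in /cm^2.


B^2 = (2.405/R)^2 + (pi/H)^2
B^2 = (2.405/167)^2 + (pi/125)^2
B^2 = 8.3905e-04 /cm^2

8.3905e-04


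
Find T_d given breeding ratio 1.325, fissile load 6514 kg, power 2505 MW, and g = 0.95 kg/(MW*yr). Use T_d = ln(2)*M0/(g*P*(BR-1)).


Breeding gain G = BR - 1 = 1.325 - 1 = 0.325
Fissile production rate = g * P * G = 0.95 * 2505 * 0.325 = 773.41875 kg/yr
T_d = ln(2) * M0 / (g * P * G)
T_d = ln(2) * 6514 / 773.41875 = 5.8379 yr

5.8379


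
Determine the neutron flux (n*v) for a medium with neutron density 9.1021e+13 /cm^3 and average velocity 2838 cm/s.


phi = n * v
phi = 9.1021e+13 * 2838
phi = 2.5832e+17 /cm^2/s

2.5832e+17


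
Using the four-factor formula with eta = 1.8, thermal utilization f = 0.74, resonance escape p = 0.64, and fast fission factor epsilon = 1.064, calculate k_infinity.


k_inf = eta * f * p * epsilon
k_inf = 1.8 * 0.74 * 0.64 * 1.064
k_inf = 0.90704

0.90704


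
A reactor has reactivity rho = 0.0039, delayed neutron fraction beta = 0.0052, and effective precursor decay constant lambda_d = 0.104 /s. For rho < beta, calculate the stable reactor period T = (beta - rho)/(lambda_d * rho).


T = (beta - rho) / (lambda_d * rho)
T = (0.0052 - 0.0039) / (0.104 * 0.0039)
T = 3.2051 s

3.2051


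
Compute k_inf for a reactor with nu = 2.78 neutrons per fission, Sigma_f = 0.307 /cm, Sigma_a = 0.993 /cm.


k_inf = nu * Sigma_f / Sigma_a
k_inf = 2.78 * 0.307 / 0.993
k_inf = 0.85948

0.85948


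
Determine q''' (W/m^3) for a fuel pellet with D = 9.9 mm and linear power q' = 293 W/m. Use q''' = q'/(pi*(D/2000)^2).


r = D / 2 / 1000 = 9.9 / 2 / 1000 = 0.00495 m
q''' = q' / (pi * r^2)
q''' = 293 / (pi * 0.00495^2)
q''' = 3.8063e+06 W/m^3

3.8063e+06


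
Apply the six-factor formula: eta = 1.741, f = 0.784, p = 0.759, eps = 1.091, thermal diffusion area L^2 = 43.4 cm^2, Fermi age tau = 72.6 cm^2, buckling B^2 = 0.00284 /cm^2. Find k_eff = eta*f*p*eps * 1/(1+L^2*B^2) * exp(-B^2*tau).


k_inf = eta*f*p*eps = 1.741*0.784*0.759*1.091 = 1.130268
P_TNL = 1/(1 + L^2*B^2) = 1/(1 + 43.4*0.00284) = 0.8902690
P_FNL = exp(-B^2*tau) = exp(-0.00284*72.6) = 0.8136833
k_eff = k_inf * P_TNL * P_FNL = 1.130268 * 0.8902690 * 0.8136833
k_eff = 0.81876

0.81876


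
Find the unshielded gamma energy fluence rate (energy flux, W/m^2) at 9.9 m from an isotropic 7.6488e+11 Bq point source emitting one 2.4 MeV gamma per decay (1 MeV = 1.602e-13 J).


psi = A * E * 1.602e-13 / (4*pi*r^2)
psi = 7.6488e+11 * 2.4 * 1.602e-13 / (4*pi*9.9^2)
psi = 2.3877e-04 W/m^2

2.3877e-04


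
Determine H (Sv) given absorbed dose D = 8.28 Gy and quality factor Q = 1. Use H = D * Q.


H = D * Q
H = 8.28 * 1
H = 8.2800 Sv

8.2800


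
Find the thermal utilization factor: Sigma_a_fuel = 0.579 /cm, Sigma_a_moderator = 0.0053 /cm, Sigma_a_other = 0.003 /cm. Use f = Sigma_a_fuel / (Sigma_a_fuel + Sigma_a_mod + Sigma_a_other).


f = Sigma_a_fuel / (Sigma_a_fuel + Sigma_a_mod + Sigma_a_other)
f = 0.579 / (0.579 + 0.0053 + 0.003)
f = 0.98587

0.98587


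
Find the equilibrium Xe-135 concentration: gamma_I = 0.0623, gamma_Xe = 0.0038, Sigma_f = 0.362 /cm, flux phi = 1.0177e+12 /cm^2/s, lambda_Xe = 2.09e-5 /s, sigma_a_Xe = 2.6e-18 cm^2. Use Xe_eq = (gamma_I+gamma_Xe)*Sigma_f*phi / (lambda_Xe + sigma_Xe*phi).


Xe_eq = (gamma_I + gamma_Xe) * Sigma_f * phi / (lambda_Xe + sigma_Xe * phi)
Numerator = (0.0623 + 0.0038) * 0.362 * 1.0177e+12 = 2.435173e+10
Denominator = 2.09e-5 + 2.6e-18 * 1.0177e+12 = 2.354602e-05
Xe_eq = 2.435173e+10 / 2.354602e-05 = 1.0342e+15 /cm^3

1.0342e+15


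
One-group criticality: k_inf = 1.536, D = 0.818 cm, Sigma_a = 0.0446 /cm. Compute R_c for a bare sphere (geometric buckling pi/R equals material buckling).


L^2 = D / Sigma_a = 0.818 / 0.0446 = 18.34081 cm^2
B_m^2 = (k_inf - 1) / L^2 = (1.536 - 1) / 18.34081 = 0.02922445 /cm^2
For a bare sphere: B_g = pi/R, so R_c = pi / sqrt(B_m^2)
R_c = pi / sqrt(0.02922445) = 18.377 cm

18.377


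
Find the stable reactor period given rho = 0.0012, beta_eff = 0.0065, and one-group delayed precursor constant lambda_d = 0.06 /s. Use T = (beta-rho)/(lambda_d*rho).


T = (beta - rho) / (lambda_d * rho)
T = (0.0065 - 0.0012) / (0.06 * 0.0012)
T = 73.611 s

73.611


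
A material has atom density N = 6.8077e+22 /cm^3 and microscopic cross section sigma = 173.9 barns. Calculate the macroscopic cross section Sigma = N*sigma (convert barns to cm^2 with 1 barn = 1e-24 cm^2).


Sigma = N * sigma_barns * 1e-24
Sigma = 6.8077e+22 * 173.9 * 1e-24
Sigma = 11.839 /cm

11.839


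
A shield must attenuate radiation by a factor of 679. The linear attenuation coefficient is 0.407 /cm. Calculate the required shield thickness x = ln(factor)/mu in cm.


x = ln(factor) / mu
x = ln(679) / 0.407
x = 16.021 cm

16.021


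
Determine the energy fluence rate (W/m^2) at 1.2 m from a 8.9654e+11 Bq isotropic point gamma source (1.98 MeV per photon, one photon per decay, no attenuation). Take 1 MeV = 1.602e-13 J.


psi = A * E * 1.602e-13 / (4*pi*r^2)
psi = 8.9654e+11 * 1.98 * 1.602e-13 / (4*pi*1.2^2)
psi = 0.015715 W/m^2

0.015715


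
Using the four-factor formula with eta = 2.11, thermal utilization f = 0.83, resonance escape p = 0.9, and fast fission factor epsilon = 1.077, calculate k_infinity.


k_inf = eta * f * p * epsilon
k_inf = 2.11 * 0.83 * 0.9 * 1.077
k_inf = 1.6975

1.6975


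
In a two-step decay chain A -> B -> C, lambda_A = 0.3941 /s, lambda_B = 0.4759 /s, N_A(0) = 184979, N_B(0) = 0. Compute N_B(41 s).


N_B(t) = lambda_A * N_A0 / (lambda_B - lambda_A) * [exp(-lambda_A*t) - exp(-lambda_B*t)]
exp(-0.3941*41) = 9.607853e-08; exp(-0.4759*41) = 3.358068e-09
N_B = 0.3941 * 184979 / (0.4759 - 0.3941) * (9.607853e-08 - 3.358068e-09)
N_B = 0.082633

0.082633


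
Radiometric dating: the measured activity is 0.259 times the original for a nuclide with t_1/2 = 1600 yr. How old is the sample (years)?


lambda = ln(2) / t_half = ln(2) / 1600 = 4.332170e-04 /yr
t = -ln(A/A0) / lambda
t = -ln(0.259) / 4.332170e-04
t = 3118.4 yr

3118.4


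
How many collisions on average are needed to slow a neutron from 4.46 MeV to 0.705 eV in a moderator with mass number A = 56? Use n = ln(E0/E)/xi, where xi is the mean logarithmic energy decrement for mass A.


xi = 1 + (A-1)^2/(2A)*ln((A-1)/(A+1)) = 0.03529286 (for A = 56)
n = ln(E0/E) / xi
n = ln(4.46e6 / 0.705) / 0.03529286
n = ln(6.326241e+06) / 0.03529286 = 443.72

443.72


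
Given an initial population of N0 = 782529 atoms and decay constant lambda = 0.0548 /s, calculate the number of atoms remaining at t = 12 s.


N = N0 * exp(-lambda * t)
N = 782529 * exp(-0.0548 * 12)
N = 405423

405423


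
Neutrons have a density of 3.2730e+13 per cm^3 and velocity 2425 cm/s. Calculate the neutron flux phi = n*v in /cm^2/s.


phi = n * v
phi = 3.2730e+13 * 2425
phi = 7.9370e+16 /cm^2/s

7.9370e+16


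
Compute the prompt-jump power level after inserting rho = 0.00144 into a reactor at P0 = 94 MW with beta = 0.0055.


P1/P0 = beta / (beta - rho)
P1/P0 = 0.0055 / (0.0055 - 0.00144) = 1.354680
P1 = 94 * 1.354680 = 127.34 MW

127.34


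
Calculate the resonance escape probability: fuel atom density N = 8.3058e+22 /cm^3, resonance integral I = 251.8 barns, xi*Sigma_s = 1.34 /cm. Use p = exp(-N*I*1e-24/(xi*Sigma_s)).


p = exp(-N * I * 1e-24 / (xi*Sigma_s))
p = exp(-8.3058e+22 * 251.8 * 1e-24 / 1.34)
p = 1.6663e-07

1.6663e-07


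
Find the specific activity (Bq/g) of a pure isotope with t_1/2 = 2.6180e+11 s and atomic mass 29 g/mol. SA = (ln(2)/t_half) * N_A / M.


lambda = ln(2) / t_half = ln(2) / 2.6180e+11 = 2.647621e-12 /s
SA = lambda * N_A / M
SA = 2.647621e-12 * 6.022e23 / 29
SA = 5.4979e+10 Bq/g

5.4979e+10


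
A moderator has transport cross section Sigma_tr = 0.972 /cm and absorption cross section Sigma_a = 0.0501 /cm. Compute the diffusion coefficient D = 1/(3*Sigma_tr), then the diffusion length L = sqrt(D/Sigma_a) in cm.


D = 1 / (3 * Sigma_tr) = 1 / (3 * 0.972) = 0.3429355 cm
L = sqrt(D / Sigma_a)
L = sqrt(0.3429355 / 0.0501)
L = 2.6163 cm

2.6163


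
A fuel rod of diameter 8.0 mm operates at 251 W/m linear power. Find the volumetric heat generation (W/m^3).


r = D / 2 / 1000 = 8.0 / 2 / 1000 = 0.004 m
q''' = q' / (pi * r^2)
q''' = 251 / (pi * 0.004^2)
q''' = 4.9935e+06 W/m^3

4.9935e+06


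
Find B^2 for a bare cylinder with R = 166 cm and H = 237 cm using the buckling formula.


B^2 = (2.405/R)^2 + (pi/H)^2
B^2 = (2.405/166)^2 + (pi/237)^2
B^2 = 3.8561e-04 /cm^2

3.8561e-04


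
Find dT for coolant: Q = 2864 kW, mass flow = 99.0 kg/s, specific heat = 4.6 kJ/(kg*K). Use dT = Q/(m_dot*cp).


dT = Q / (m_dot * cp)
dT = 2864 / (99.0 * 4.6)
dT = 6.2890 C

6.2890


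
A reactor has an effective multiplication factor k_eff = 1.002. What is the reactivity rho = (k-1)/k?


rho = (k_eff - 1) / k_eff
rho = (1.002 - 1) / 1.002
rho = 0.0019960

0.0019960


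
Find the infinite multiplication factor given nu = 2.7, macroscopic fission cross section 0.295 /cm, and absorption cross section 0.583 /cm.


k_inf = nu * Sigma_f / Sigma_a
k_inf = 2.7 * 0.295 / 0.583
k_inf = 1.3662

1.3662


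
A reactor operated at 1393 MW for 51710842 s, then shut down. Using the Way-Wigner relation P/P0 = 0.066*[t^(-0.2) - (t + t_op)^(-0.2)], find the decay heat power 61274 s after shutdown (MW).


P/P0 = 0.066 * [t^(-0.2) - (t + t_op)^(-0.2)]
P/P0 = 0.066 * [61274^(-0.2) - (61274 + 51710842)^(-0.2)]
P/P0 = 0.066 * [0.1102922 - 0.02865371] = 0.005388140
P = 1393 * 0.005388140 = 7.5057 MW

7.5057


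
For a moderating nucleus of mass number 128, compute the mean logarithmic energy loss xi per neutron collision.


xi = 1 + (A-1)^2/(2A) * ln((A-1)/(A+1))
xi = 1 + (128-1)^2/(2*128) * ln((128-1)/(128 +1))
xi = 0.015544

0.015544


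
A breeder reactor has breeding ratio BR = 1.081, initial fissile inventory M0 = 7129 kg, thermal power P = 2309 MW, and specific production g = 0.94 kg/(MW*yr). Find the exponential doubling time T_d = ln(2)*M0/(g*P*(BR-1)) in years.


Breeding gain G = BR - 1 = 1.081 - 1 = 0.081
Fissile production rate = g * P * G = 0.94 * 2309 * 0.081 = 175.80726 kg/yr
T_d = ln(2) * M0 / (g * P * G)
T_d = ln(2) * 7129 / 175.80726 = 28.107 yr

28.107


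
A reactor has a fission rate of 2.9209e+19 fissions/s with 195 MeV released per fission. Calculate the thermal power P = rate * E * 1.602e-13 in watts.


P = fission_rate * E_MeV * 1.602e-13
P = 2.9209e+19 * 195 * 1.602e-13
P = 9.1246e+08 W

9.1246e+08


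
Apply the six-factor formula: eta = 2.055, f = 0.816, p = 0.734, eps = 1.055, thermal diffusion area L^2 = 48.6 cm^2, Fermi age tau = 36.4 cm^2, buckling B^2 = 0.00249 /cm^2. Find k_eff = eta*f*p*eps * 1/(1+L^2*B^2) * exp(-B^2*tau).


k_inf = eta*f*p*eps = 2.055*0.816*0.734*1.055 = 1.298526
P_TNL = 1/(1 + L^2*B^2) = 1/(1 + 48.6*0.00249) = 0.8920495
P_FNL = exp(-B^2*tau) = exp(-0.00249*36.4) = 0.9133501
k_eff = k_inf * P_TNL * P_FNL = 1.298526 * 0.8920495 * 0.9133501
k_eff = 1.0580

1.0580


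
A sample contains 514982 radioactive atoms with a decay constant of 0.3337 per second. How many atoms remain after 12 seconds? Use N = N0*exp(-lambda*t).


N = N0 * exp(-lambda * t)
N = 514982 * exp(-0.3337 * 12)
N = 9390.8

9390.8


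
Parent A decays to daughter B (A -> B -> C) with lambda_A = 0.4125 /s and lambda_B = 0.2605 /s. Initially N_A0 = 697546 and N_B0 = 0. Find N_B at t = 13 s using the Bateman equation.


N_B(t) = lambda_A * N_A0 / (lambda_B - lambda_A) * [exp(-lambda_A*t) - exp(-lambda_B*t)]
exp(-0.4125*13) = 0.004689169; exp(-0.2605*13) = 0.03382686
N_B = 0.4125 * 697546 / (0.2605 - 0.4125) * (0.004689169 - 0.03382686)
N_B = 55158

55158


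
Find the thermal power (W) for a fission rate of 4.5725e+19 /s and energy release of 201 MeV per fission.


P = fission_rate * E_MeV * 1.602e-13
P = 4.5725e+19 * 201 * 1.602e-13
P = 1.4724e+09 W

1.4724e+09


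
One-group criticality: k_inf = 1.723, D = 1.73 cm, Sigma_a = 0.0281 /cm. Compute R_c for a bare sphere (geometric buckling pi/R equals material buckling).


L^2 = D / Sigma_a = 1.73 / 0.0281 = 61.56584 cm^2
B_m^2 = (k_inf - 1) / L^2 = (1.723 - 1) / 61.56584 = 0.01174353 /cm^2
For a bare sphere: B_g = pi/R, so R_c = pi / sqrt(B_m^2)
R_c = pi / sqrt(0.01174353) = 28.990 cm

28.990


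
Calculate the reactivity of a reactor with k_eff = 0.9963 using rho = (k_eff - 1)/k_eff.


rho = (k_eff - 1) / k_eff
rho = (0.9963 - 1) / 0.9963
rho = -0.0037137

-0.0037137


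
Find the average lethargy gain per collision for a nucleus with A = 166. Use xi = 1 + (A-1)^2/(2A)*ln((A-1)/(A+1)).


xi = 1 + (A-1)^2/(2A) * ln((A-1)/(A+1))
xi = 1 + (166-1)^2/(2*166) * ln((166-1)/(166 +1))
xi = 0.012000

0.012000


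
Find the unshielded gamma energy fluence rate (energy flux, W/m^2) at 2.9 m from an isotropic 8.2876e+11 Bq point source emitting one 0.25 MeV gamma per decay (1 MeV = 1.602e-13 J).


psi = A * E * 1.602e-13 / (4*pi*r^2)
psi = 8.2876e+11 * 0.25 * 1.602e-13 / (4*pi*2.9^2)
psi = 3.1407e-04 W/m^2

3.1407e-04


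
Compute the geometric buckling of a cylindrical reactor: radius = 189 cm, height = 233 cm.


B^2 = (2.405/R)^2 + (pi/H)^2
B^2 = (2.405/189)^2 + (pi/233)^2
B^2 = 3.4372e-04 /cm^2

3.4372e-04


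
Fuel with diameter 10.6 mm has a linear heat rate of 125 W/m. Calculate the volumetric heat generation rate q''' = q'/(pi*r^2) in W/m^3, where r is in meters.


r = D / 2 / 1000 = 10.6 / 2 / 1000 = 0.0053 m
q''' = q' / (pi * r^2)
q''' = 125 / (pi * 0.0053^2)
q''' = 1.4165e+06 W/m^3

1.4165e+06


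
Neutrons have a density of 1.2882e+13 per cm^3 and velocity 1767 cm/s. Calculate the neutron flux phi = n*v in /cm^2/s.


phi = n * v
phi = 1.2882e+13 * 1767
phi = 2.2762e+16 /cm^2/s

2.2762e+16


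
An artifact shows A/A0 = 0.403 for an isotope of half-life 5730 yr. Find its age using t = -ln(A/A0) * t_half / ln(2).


lambda = ln(2) / t_half = ln(2) / 5730 = 1.209681e-04 /yr
t = -ln(A/A0) / lambda
t = -ln(0.403) / 1.209681e-04
t = 7512.9 yr

7512.9


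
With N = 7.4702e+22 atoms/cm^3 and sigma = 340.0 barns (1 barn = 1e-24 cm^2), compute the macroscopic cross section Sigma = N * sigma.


Sigma = N * sigma_barns * 1e-24
Sigma = 7.4702e+22 * 340.0 * 1e-24
Sigma = 25.399 /cm

25.399


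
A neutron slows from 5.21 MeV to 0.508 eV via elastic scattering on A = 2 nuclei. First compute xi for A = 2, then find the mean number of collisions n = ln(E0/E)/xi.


xi = 1 + (A-1)^2/(2A)*ln((A-1)/(A+1)) = 0.7253469 (for A = 2)
n = ln(E0/E) / xi
n = ln(5.21e6 / 0.508) / 0.7253469
n = ln(1.025591e+07) / 0.7253469 = 22.256

22.256


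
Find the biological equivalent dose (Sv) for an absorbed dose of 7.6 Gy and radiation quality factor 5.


H = D * Q
H = 7.6 * 5
H = 38.000 Sv

38.000


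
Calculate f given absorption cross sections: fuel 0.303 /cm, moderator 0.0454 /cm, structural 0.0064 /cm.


f = Sigma_a_fuel / (Sigma_a_fuel + Sigma_a_mod + Sigma_a_other)
f = 0.303 / (0.303 + 0.0454 + 0.0064)
f = 0.85400

0.85400


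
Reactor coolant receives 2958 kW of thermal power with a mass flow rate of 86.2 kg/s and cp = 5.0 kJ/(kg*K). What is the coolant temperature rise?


dT = Q / (m_dot * cp)
dT = 2958 / (86.2 * 5.0)
dT = 6.8631 C

6.8631


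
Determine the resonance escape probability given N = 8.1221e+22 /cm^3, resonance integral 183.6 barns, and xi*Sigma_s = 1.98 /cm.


p = exp(-N * I * 1e-24 / (xi*Sigma_s))
p = exp(-8.1221e+22 * 183.6 * 1e-24 / 1.98)
p = 5.3599e-04

5.3599e-04


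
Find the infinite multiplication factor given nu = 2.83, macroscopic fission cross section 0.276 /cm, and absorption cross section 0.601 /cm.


k_inf = nu * Sigma_f / Sigma_a
k_inf = 2.83 * 0.276 / 0.601
k_inf = 1.2996

1.2996


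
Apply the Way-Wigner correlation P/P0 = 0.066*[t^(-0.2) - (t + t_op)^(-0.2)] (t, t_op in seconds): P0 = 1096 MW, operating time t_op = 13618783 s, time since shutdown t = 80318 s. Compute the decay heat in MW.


P/P0 = 0.066 * [t^(-0.2) - (t + t_op)^(-0.2)]
P/P0 = 0.066 * [80318^(-0.2) - (80318 + 13618783)^(-0.2)]
P/P0 = 0.066 * [0.1044810 - 0.03738192] = 0.004428539
P = 1096 * 0.004428539 = 4.8537 MW

4.8537


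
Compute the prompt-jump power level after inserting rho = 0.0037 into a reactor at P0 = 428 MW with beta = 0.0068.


P1/P0 = beta / (beta - rho)
P1/P0 = 0.0068 / (0.0068 - 0.0037) = 2.193548
P1 = 428 * 2.193548 = 938.84 MW

938.84


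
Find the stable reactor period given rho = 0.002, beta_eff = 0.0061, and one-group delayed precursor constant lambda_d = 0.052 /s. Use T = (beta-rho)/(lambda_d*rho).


T = (beta - rho) / (lambda_d * rho)
T = (0.0061 - 0.002) / (0.052 * 0.002)
T = 39.423 s

39.423


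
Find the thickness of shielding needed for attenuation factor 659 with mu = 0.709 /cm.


x = ln(factor) / mu
x = ln(659) / 0.709
x = 9.1548 cm

9.1548


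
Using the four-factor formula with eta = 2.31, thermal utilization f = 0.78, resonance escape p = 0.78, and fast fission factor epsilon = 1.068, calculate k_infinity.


k_inf = eta * f * p * epsilon
k_inf = 2.31 * 0.78 * 0.78 * 1.068
k_inf = 1.5010

1.5010


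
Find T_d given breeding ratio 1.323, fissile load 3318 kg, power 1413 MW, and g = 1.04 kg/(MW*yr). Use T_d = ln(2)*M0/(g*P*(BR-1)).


Breeding gain G = BR - 1 = 1.323 - 1 = 0.323
Fissile production rate = g * P * G = 1.04 * 1413 * 0.323 = 474.65496 kg/yr
T_d = ln(2) * M0 / (g * P * G)
T_d = ln(2) * 3318 / 474.65496 = 4.8453 yr

4.8453


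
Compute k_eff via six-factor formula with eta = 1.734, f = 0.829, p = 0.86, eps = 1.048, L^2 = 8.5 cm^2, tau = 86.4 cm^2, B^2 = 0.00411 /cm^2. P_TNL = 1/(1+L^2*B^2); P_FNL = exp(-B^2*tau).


k_inf = eta*f*p*eps = 1.734*0.829*0.86*1.048 = 1.295577
P_TNL = 1/(1 + L^2*B^2) = 1/(1 + 8.5*0.00411) = 0.9662443
P_FNL = exp(-B^2*tau) = exp(-0.00411*86.4) = 0.7011005
k_eff = k_inf * P_TNL * P_FNL = 1.295577 * 0.9662443 * 0.7011005
k_eff = 0.87767

0.87767


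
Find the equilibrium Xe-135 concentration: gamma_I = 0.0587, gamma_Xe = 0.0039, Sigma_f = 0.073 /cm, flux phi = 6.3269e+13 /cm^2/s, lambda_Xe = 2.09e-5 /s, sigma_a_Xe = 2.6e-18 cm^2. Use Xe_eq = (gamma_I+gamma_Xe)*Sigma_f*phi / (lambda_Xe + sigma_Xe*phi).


Xe_eq = (gamma_I + gamma_Xe) * Sigma_f * phi / (lambda_Xe + sigma_Xe * phi)
Numerator = (0.0587 + 0.0039) * 0.073 * 6.3269e+13 = 2.891267e+11
Denominator = 2.09e-5 + 2.6e-18 * 6.3269e+13 = 1.853994e-04
Xe_eq = 2.891267e+11 / 1.853994e-04 = 1.5595e+15 /cm^3

1.5595e+15


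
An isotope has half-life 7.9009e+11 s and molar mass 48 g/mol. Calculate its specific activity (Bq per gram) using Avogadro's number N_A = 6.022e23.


lambda = ln(2) / t_half = ln(2) / 7.9009e+11 = 8.773015e-13 /s
SA = lambda * N_A / M
SA = 8.773015e-13 * 6.022e23 / 48
SA = 1.1006e+10 Bq/g

1.1006e+10


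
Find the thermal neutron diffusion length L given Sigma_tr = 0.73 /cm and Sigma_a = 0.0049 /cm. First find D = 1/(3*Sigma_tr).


D = 1 / (3 * Sigma_tr) = 1 / (3 * 0.73) = 0.4566210 cm
L = sqrt(D / Sigma_a)
L = sqrt(0.4566210 / 0.0049)
L = 9.6534 cm

9.6534


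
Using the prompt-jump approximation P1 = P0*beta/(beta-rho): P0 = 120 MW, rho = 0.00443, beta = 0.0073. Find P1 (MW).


P1/P0 = beta / (beta - rho)
P1/P0 = 0.0073 / (0.0073 - 0.00443) = 2.543554
P1 = 120 * 2.543554 = 305.23 MW

305.23


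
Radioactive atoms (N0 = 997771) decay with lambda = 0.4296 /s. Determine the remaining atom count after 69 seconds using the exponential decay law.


N = N0 * exp(-lambda * t)
N = 997771 * exp(-0.4296 * 69)
N = 1.3351e-07

1.3351e-07


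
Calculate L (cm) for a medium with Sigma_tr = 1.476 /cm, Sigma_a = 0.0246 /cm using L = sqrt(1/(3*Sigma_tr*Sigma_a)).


D = 1 / (3 * Sigma_tr) = 1 / (3 * 1.476) = 0.2258356 cm
L = sqrt(D / Sigma_a)
L = sqrt(0.2258356 / 0.0246)
L = 3.0299 cm

3.0299


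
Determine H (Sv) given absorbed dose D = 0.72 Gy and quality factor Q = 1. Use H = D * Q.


H = D * Q
H = 0.72 * 1
H = 0.72000 Sv

0.72000


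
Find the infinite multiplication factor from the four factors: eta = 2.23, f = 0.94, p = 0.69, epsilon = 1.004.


k_inf = eta * f * p * epsilon
k_inf = 2.23 * 0.94 * 0.69 * 1.004
k_inf = 1.4522

1.4522


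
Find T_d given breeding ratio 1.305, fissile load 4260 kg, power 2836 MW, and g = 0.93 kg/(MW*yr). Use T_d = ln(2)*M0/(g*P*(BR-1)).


Breeding gain G = BR - 1 = 1.305 - 1 = 0.305
Fissile production rate = g * P * G = 0.93 * 2836 * 0.305 = 804.4314 kg/yr
T_d = ln(2) * M0 / (g * P * G)
T_d = ln(2) * 4260 / 804.4314 = 3.6707 yr

3.6707


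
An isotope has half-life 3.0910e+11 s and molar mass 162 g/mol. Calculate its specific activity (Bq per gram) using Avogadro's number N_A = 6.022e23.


lambda = ln(2) / t_half = ln(2) / 3.0910e+11 = 2.242469e-12 /s
SA = lambda * N_A / M
SA = 2.242469e-12 * 6.022e23 / 162
SA = 8.3359e+09 Bq/g

8.3359e+09


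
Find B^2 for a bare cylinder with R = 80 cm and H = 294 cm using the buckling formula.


B^2 = (2.405/R)^2 + (pi/H)^2
B^2 = (2.405/80)^2 + (pi/294)^2
B^2 = 0.0010179 /cm^2

0.0010179


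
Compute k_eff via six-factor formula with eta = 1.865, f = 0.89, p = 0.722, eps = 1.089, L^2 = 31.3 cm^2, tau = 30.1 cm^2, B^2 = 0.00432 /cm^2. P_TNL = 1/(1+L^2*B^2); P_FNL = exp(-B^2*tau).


k_inf = eta*f*p*eps = 1.865*0.89*0.722*1.089 = 1.305070
P_TNL = 1/(1 + L^2*B^2) = 1/(1 + 31.3*0.00432) = 0.8808896
P_FNL = exp(-B^2*tau) = exp(-0.00432*30.1) = 0.8780673
k_eff = k_inf * P_TNL * P_FNL = 1.305070 * 0.8808896 * 0.8780673
k_eff = 1.0094

1.0094


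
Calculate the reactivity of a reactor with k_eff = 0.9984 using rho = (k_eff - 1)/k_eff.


rho = (k_eff - 1) / k_eff
rho = (0.9984 - 1) / 0.9984
rho = -0.0016026

-0.0016026


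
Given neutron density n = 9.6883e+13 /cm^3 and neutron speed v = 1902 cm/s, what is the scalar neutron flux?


phi = n * v
phi = 9.6883e+13 * 1902
phi = 1.8427e+17 /cm^2/s

1.8427e+17


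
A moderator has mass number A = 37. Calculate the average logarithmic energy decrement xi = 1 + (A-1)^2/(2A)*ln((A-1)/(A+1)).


xi = 1 + (A-1)^2/(2A) * ln((A-1)/(A+1))
xi = 1 + (37-1)^2/(2*37) * ln((37-1)/(37 +1))
xi = 0.053093

0.053093


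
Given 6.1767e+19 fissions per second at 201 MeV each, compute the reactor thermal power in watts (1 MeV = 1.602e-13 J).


P = fission_rate * E_MeV * 1.602e-13
P = 6.1767e+19 * 201 * 1.602e-13
P = 1.9889e+09 W

1.9889e+09


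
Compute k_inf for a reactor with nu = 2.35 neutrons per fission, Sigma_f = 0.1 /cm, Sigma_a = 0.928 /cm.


k_inf = nu * Sigma_f / Sigma_a
k_inf = 2.35 * 0.1 / 0.928
k_inf = 0.25323

0.25323


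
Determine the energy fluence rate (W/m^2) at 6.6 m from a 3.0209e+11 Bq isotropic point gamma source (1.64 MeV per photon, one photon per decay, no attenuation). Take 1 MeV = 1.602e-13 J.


psi = A * E * 1.602e-13 / (4*pi*r^2)
psi = 3.0209e+11 * 1.64 * 1.602e-13 / (4*pi*6.6^2)
psi = 1.4499e-04 W/m^2

1.4499e-04


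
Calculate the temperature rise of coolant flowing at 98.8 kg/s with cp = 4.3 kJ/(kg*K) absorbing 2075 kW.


dT = Q / (m_dot * cp)
dT = 2075 / (98.8 * 4.3)
dT = 4.8842 C

4.8842


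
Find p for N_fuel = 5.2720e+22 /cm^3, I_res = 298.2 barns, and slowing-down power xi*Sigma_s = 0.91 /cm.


p = exp(-N * I * 1e-24 / (xi*Sigma_s))
p = exp(-5.2720e+22 * 298.2 * 1e-24 / 0.91)
p = 3.1416e-08

3.1416e-08


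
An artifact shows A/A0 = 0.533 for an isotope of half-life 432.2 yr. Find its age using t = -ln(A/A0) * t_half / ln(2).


lambda = ln(2) / t_half = ln(2) / 432.2 = 0.001603765 /yr
t = -ln(A/A0) / lambda
t = -ln(0.533) / 0.001603765
t = 392.35 yr

392.35


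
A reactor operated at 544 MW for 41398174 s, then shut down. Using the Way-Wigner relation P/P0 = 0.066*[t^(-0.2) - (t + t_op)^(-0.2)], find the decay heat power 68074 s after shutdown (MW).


P/P0 = 0.066 * [t^(-0.2) - (t + t_op)^(-0.2)]
P/P0 = 0.066 * [68074^(-0.2) - (68074 + 41398174)^(-0.2)]
P/P0 = 0.066 * [0.1079950 - 0.02995443] = 0.005150678
P = 544 * 0.005150678 = 2.8020 MW

2.8020


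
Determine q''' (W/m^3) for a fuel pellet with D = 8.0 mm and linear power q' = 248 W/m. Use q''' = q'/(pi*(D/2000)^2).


r = D / 2 / 1000 = 8.0 / 2 / 1000 = 0.004 m
q''' = q' / (pi * r^2)
q''' = 248 / (pi * 0.004^2)
q''' = 4.9338e+06 W/m^3

4.9338e+06


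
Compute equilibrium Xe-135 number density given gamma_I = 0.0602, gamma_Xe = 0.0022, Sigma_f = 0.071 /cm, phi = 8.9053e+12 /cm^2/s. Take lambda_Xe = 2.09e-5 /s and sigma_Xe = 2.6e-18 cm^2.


Xe_eq = (gamma_I + gamma_Xe) * Sigma_f * phi / (lambda_Xe + sigma_Xe * phi)
Numerator = (0.0602 + 0.0022) * 0.071 * 8.9053e+12 = 3.945404e+10
Denominator = 2.09e-5 + 2.6e-18 * 8.9053e+12 = 4.405378e-05
Xe_eq = 3.945404e+10 / 4.405378e-05 = 8.9559e+14 /cm^3

8.9559e+14


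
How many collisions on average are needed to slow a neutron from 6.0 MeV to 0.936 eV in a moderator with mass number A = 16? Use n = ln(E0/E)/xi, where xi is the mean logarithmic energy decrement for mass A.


xi = 1 + (A-1)^2/(2A)*ln((A-1)/(A+1)) = 0.1199467 (for A = 16)
n = ln(E0/E) / xi
n = ln(6.0e6 / 0.936) / 0.1199467
n = ln(6.410256e+06) / 0.1199467 = 130.67

130.67


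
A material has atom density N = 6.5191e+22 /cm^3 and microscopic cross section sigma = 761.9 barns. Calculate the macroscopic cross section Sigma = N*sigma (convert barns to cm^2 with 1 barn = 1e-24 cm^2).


Sigma = N * sigma_barns * 1e-24
Sigma = 6.5191e+22 * 761.9 * 1e-24
Sigma = 49.669 /cm

49.669


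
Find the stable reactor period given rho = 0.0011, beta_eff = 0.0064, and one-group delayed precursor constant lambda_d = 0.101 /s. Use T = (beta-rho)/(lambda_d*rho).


T = (beta - rho) / (lambda_d * rho)
T = (0.0064 - 0.0011) / (0.101 * 0.0011)
T = 47.705 s

47.705


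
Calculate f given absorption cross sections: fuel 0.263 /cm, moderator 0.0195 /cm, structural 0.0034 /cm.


f = Sigma_a_fuel / (Sigma_a_fuel + Sigma_a_mod + Sigma_a_other)
f = 0.263 / (0.263 + 0.0195 + 0.0034)
f = 0.91990

0.91990


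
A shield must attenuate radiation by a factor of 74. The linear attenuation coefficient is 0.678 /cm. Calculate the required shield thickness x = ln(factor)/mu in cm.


x = ln(factor) / mu
x = ln(74) / 0.678
x = 6.3482 cm

6.3482
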